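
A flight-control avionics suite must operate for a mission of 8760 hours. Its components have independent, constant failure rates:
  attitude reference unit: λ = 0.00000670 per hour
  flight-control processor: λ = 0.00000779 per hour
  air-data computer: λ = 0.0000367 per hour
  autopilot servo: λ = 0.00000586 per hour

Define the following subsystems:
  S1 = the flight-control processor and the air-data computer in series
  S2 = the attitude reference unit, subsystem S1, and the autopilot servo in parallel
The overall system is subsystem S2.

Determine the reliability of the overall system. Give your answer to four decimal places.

R(attitude reference unit) = exp(−0.00000670 × 8760) = 0.942997
R(flight-control processor) = exp(−0.00000779 × 8760) = 0.934036
R(air-data computer) = exp(−0.0000367 × 8760) = 0.725066
R(autopilot servo) = exp(−0.00000586 × 8760) = 0.949962
Series (flight-control processor and air-data computer): 0.934036 × 0.725066 = 0.677238
Parallel (attitude reference unit, [0.677238], and autopilot servo): 1 − (1 − 0.942997)(1 − 0.677238)(1 − 0.949962) = 0.9991

0.9991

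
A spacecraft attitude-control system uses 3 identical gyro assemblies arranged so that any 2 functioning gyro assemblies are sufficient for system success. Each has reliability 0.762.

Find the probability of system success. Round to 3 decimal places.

R = Σ_{i=2}^{3} C(3,i) p^i (1−p)^{3−i} with p = 0.762
C(3,2)·0.762^2·0.238^1 = 0.41458
C(3,3)·0.762^3·0.238^0 = 0.44245
Sum = 0.857

0.857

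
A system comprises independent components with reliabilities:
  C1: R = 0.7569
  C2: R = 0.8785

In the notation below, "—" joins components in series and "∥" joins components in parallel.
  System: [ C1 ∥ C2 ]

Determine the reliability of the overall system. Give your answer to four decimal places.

Parallel (C1 and C2): 1 − (1 − 0.756900)(1 − 0.878500) = 0.9705

0.9705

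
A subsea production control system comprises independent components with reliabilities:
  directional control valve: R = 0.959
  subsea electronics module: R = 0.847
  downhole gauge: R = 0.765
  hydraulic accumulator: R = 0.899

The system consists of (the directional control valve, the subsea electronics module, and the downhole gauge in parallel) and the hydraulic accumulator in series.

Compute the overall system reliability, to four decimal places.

0.8977

Parallel (directional control valve, subsea electronics module, and downhole gauge): 1 − (1 − 0.959000)(1 − 0.847000)(1 − 0.765000) = 0.998526
Series ([0.998526] and hydraulic accumulator): 0.998526 × 0.899000 = 0.8977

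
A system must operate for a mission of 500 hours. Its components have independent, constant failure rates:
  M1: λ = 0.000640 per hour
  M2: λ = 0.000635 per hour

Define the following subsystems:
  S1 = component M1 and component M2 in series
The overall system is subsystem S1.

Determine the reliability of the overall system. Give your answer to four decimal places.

R(M1) = exp(−0.000640 × 500) = 0.726149
R(M2) = exp(−0.000635 × 500) = 0.727967
Series (M1 and M2): 0.726149 × 0.727967 = 0.5286

0.5286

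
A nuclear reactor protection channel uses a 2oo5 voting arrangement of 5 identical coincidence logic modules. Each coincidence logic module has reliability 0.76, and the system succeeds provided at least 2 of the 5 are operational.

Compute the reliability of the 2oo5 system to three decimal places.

0.987

R = Σ_{i=2}^{5} C(5,i) p^i (1−p)^{5−i} with p = 0.76
C(5,2)·0.76^2·0.24^3 = 0.07985
C(5,3)·0.76^3·0.24^2 = 0.25285
C(5,4)·0.76^4·0.24^1 = 0.40035
C(5,5)·0.76^5·0.24^0 = 0.25355
Sum = 0.987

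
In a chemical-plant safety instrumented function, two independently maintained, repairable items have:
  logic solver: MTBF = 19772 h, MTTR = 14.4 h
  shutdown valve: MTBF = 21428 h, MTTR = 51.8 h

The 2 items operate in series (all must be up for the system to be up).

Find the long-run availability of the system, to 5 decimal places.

0.99686

A(logic solver) = MTBF/(MTBF+MTTR) = 19772/(19772+14.4) = 0.999272
A(shutdown valve) = MTBF/(MTBF+MTTR) = 21428/(21428+51.8) = 0.997588
Series availability: 0.999272 × 0.997588 = 0.99686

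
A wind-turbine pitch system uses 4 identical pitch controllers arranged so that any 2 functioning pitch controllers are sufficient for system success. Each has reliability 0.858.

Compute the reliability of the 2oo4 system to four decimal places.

0.9898

R = Σ_{i=2}^{4} C(4,i) p^i (1−p)^{4−i} with p = 0.858
C(4,2)·0.858^2·0.142^2 = 0.089064
C(4,3)·0.858^3·0.142^1 = 0.358765
C(4,4)·0.858^4·0.142^0 = 0.541937
Sum = 0.9898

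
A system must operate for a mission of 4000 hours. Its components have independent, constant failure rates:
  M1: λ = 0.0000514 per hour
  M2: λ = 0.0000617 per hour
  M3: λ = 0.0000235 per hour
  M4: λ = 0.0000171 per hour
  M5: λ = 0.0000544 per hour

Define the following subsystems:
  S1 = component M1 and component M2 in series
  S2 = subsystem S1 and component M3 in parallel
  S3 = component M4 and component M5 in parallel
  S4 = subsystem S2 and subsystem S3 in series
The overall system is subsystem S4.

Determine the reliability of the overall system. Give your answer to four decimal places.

0.9548

R(M1) = exp(−0.0000514 × 4000) = 0.814159
R(M2) = exp(−0.0000617 × 4000) = 0.781297
R(M3) = exp(−0.0000235 × 4000) = 0.910283
R(M4) = exp(−0.0000171 × 4000) = 0.933887
R(M5) = exp(−0.0000544 × 4000) = 0.804447
Series (M1 and M2): 0.814159 × 0.781297 = 0.636100
Parallel ([0.636100] and M3): 1 − (1 − 0.636100)(1 − 0.910283) = 0.967352
Parallel (M4 and M5): 1 − (1 − 0.933887)(1 − 0.804447) = 0.987071
Series ([0.967352] and [0.987071]): 0.967352 × 0.987071 = 0.9548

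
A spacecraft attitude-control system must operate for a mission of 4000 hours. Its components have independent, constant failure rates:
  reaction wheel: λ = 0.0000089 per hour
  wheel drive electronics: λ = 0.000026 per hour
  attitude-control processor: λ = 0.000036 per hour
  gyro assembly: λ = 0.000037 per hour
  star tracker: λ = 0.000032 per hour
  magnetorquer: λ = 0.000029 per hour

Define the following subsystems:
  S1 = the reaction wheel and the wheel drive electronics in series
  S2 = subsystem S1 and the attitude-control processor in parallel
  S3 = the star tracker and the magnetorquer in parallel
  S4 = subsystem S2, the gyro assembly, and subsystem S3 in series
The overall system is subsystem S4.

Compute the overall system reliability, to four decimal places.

0.8362

R(reaction wheel) = exp(−0.0000089 × 4000) = 0.965026
R(wheel drive electronics) = exp(−0.000026 × 4000) = 0.901225
R(attitude-control processor) = exp(−0.000036 × 4000) = 0.865888
R(gyro assembly) = exp(−0.000037 × 4000) = 0.862431
R(star tracker) = exp(−0.000032 × 4000) = 0.879853
R(magnetorquer) = exp(−0.000029 × 4000) = 0.890475
Series (reaction wheel and wheel drive electronics): 0.965026 × 0.901225 = 0.869706
Parallel ([0.869706] and attitude-control processor): 1 − (1 − 0.869706)(1 − 0.865888) = 0.982526
Parallel (star tracker and magnetorquer): 1 − (1 − 0.879853)(1 − 0.890475) = 0.986841
Series ([0.982526], gyro assembly, and [0.986841]): 0.982526 × 0.862431 × 0.986841 = 0.8362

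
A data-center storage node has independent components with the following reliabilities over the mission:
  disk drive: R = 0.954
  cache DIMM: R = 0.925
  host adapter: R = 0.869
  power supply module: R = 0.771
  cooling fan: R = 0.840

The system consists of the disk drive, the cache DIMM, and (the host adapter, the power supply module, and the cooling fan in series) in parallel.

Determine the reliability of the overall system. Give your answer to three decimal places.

Series (host adapter, power supply module, and cooling fan): 0.86900 × 0.77100 × 0.84000 = 0.56280
Parallel (disk drive, cache DIMM, and [0.56280]): 1 − (1 − 0.95400)(1 − 0.92500)(1 − 0.56280) = 0.998

0.998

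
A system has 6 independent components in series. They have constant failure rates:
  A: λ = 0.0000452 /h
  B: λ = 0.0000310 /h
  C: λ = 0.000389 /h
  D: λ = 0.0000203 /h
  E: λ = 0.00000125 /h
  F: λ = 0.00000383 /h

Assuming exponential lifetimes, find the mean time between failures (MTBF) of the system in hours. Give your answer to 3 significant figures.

2040

Series of exponential components: λ_sys = Σ λ_i
λ_sys = 0.0000452 + 0.0000310 + 0.000389 + 0.0000203 + 0.00000125 + 0.00000383 = 4.9058e-04 /h
MTBF = 1 / λ_sys = 2040 h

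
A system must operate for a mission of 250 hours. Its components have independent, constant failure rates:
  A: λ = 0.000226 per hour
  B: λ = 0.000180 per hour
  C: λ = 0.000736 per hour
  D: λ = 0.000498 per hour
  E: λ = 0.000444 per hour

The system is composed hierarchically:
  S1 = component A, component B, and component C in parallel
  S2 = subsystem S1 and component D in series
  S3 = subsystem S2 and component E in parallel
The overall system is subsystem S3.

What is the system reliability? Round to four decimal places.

0.9877

R(A) = exp(−0.000226 × 250) = 0.945066
R(B) = exp(−0.000180 × 250) = 0.955997
R(C) = exp(−0.000736 × 250) = 0.831936
R(D) = exp(−0.000498 × 250) = 0.882938
R(E) = exp(−0.000444 × 250) = 0.894939
Parallel (A, B, and C): 1 − (1 − 0.945066)(1 − 0.955997)(1 − 0.831936) = 0.999594
Series ([0.999594] and D): 0.999594 × 0.882938 = 0.882580
Parallel ([0.882580] and E): 1 − (1 − 0.882580)(1 − 0.894939) = 0.9877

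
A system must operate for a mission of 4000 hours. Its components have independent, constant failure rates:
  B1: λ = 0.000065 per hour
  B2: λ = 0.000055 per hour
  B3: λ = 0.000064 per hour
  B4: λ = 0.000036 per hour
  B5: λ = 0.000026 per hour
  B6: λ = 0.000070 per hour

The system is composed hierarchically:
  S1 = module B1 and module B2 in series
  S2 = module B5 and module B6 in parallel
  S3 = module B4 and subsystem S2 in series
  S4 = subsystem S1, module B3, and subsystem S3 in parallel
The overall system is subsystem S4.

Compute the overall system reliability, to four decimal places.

0.9867

R(B1) = exp(−0.000065 × 4000) = 0.771052
R(B2) = exp(−0.000055 × 4000) = 0.802519
R(B3) = exp(−0.000064 × 4000) = 0.774142
R(B4) = exp(−0.000036 × 4000) = 0.865888
R(B5) = exp(−0.000026 × 4000) = 0.901225
R(B6) = exp(−0.000070 × 4000) = 0.755784
Series (B1 and B2): 0.771052 × 0.802519 = 0.618784
Parallel (B5 and B6): 1 − (1 − 0.901225)(1 − 0.755784) = 0.975878
Series (B4 and [0.975878]): 0.865888 × 0.975878 = 0.845001
Parallel ([0.618784], B3, and [0.845001]): 1 − (1 − 0.618784)(1 − 0.774142)(1 − 0.845001) = 0.9867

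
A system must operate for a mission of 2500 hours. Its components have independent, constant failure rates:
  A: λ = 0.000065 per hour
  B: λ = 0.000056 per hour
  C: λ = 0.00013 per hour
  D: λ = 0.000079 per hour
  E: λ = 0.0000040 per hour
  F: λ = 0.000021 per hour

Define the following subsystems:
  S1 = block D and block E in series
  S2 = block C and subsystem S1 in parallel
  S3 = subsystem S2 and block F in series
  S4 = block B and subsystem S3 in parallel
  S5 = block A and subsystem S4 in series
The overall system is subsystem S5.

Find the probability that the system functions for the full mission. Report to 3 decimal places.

0.839

R(A) = exp(−0.000065 × 2500) = 0.85002
R(B) = exp(−0.000056 × 2500) = 0.86936
R(C) = exp(−0.00013 × 2500) = 0.72253
R(D) = exp(−0.000079 × 2500) = 0.82078
R(E) = exp(−0.0000040 × 2500) = 0.99005
R(F) = exp(−0.000021 × 2500) = 0.94885
Series (D and E): 0.82078 × 0.99005 = 0.81261
Parallel (C and [0.81261]): 1 − (1 − 0.72253)(1 − 0.81261) = 0.94800
Series ([0.94800] and F): 0.94800 × 0.94885 = 0.89951
Parallel (B and [0.89951]): 1 − (1 − 0.86936)(1 − 0.89951) = 0.98687
Series (A and [0.98687]): 0.85002 × 0.98687 = 0.839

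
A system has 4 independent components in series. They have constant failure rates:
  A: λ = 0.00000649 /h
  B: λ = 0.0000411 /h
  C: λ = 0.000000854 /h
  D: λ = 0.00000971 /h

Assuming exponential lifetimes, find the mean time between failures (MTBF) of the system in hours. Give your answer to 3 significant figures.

17200

Series of exponential components: λ_sys = Σ λ_i
λ_sys = 0.00000649 + 0.0000411 + 0.000000854 + 0.00000971 = 5.8154e-05 /h
MTBF = 1 / λ_sys = 17200 h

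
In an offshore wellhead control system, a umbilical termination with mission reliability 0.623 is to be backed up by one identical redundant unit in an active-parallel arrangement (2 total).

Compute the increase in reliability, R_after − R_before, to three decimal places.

0.235

R_before = 0.623
R_after = 1 − (1 − 0.623)^2 = 0.858
ΔR = 0.858 − 0.623 = 0.235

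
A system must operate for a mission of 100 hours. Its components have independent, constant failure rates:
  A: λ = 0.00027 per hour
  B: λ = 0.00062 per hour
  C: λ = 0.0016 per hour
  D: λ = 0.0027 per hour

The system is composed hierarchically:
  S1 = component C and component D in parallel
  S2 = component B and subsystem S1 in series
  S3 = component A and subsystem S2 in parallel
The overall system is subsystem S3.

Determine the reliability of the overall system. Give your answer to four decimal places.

R(A) = exp(−0.00027 × 100) = 0.973361
R(B) = exp(−0.00062 × 100) = 0.939883
R(C) = exp(−0.0016 × 100) = 0.852144
R(D) = exp(−0.0027 × 100) = 0.763379
Parallel (C and D): 1 − (1 − 0.852144)(1 − 0.763379) = 0.965014
Series (B and [0.965014]): 0.939883 × 0.965014 = 0.907000
Parallel (A and [0.907000]): 1 − (1 − 0.973361)(1 − 0.907000) = 0.9975

0.9975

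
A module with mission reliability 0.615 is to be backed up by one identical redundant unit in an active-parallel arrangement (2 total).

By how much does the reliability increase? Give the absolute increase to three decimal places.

0.237

R_before = 0.615
R_after = 1 − (1 − 0.615)^2 = 0.852
ΔR = 0.852 − 0.615 = 0.237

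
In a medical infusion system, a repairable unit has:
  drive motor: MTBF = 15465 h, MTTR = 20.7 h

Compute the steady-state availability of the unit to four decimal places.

A(drive motor) = MTBF/(MTBF+MTTR) = 15465/(15465+20.7) = 0.9987

0.9987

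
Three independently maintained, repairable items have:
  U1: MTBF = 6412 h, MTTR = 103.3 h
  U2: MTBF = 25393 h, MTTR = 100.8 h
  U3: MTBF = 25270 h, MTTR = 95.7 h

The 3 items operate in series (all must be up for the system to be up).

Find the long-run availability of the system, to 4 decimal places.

0.9766

A(U1) = MTBF/(MTBF+MTTR) = 6412/(6412+103.3) = 0.984145
A(U2) = MTBF/(MTBF+MTTR) = 25393/(25393+100.8) = 0.996046
A(U3) = MTBF/(MTBF+MTTR) = 25270/(25270+95.7) = 0.996227
Series availability: 0.984145 × 0.996046 × 0.996227 = 0.9766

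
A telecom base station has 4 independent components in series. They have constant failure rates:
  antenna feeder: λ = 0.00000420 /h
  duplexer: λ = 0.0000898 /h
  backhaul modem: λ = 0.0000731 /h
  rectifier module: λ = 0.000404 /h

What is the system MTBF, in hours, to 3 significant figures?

1750

Series of exponential components: λ_sys = Σ λ_i
λ_sys = 0.00000420 + 0.0000898 + 0.0000731 + 0.000404 = 5.7110e-04 /h
MTBF = 1 / λ_sys = 1750 h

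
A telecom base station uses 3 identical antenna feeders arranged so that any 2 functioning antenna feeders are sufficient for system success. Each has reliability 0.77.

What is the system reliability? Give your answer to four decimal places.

R = Σ_{i=2}^{3} C(3,i) p^i (1−p)^{3−i} with p = 0.77
C(3,2)·0.77^2·0.23^1 = 0.409101
C(3,3)·0.77^3·0.23^0 = 0.456533
Sum = 0.8656

0.8656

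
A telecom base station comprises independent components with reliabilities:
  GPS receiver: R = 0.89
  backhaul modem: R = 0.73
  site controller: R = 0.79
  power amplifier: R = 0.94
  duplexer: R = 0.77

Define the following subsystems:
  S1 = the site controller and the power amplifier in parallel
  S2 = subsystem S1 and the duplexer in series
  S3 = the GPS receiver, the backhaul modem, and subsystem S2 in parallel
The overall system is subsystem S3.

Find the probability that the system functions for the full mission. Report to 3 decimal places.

0.993

Parallel (site controller and power amplifier): 1 − (1 − 0.79000)(1 − 0.94000) = 0.98740
Series ([0.98740] and duplexer): 0.98740 × 0.77000 = 0.76030
Parallel (GPS receiver, backhaul modem, and [0.76030]): 1 − (1 − 0.89000)(1 − 0.73000)(1 − 0.76030) = 0.993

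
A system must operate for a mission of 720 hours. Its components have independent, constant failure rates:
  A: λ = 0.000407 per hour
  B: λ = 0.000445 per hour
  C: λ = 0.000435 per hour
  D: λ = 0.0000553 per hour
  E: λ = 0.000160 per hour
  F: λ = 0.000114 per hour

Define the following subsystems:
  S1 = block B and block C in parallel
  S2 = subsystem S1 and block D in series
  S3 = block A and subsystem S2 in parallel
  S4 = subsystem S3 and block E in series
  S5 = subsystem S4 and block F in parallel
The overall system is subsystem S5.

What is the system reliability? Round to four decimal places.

0.9895

R(A) = exp(−0.000407 × 720) = 0.745992
R(B) = exp(−0.000445 × 720) = 0.725859
R(C) = exp(−0.000435 × 720) = 0.731104
R(D) = exp(−0.0000553 × 720) = 0.960966
R(E) = exp(−0.000160 × 720) = 0.891188
R(F) = exp(−0.000114 × 720) = 0.921198
Parallel (B and C): 1 − (1 − 0.725859)(1 − 0.731104) = 0.926285
Series ([0.926285] and D): 0.926285 × 0.960966 = 0.890128
Parallel (A and [0.890128]): 1 − (1 − 0.745992)(1 − 0.890128) = 0.972092
Series ([0.972092] and E): 0.972092 × 0.891188 = 0.866317
Parallel ([0.866317] and F): 1 − (1 − 0.866317)(1 − 0.921198) = 0.9895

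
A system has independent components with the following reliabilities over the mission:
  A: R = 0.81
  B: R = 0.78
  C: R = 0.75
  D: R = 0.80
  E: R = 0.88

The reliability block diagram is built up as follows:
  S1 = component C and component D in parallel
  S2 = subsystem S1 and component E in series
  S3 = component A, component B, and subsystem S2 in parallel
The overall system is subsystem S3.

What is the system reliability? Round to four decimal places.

0.9931

Parallel (C and D): 1 − (1 − 0.750000)(1 − 0.800000) = 0.950000
Series ([0.950000] and E): 0.950000 × 0.880000 = 0.836000
Parallel (A, B, and [0.836000]): 1 − (1 − 0.810000)(1 − 0.780000)(1 − 0.836000) = 0.9931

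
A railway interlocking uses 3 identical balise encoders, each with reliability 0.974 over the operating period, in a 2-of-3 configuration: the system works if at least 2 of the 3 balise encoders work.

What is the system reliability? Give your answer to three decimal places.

0.998

R = Σ_{i=2}^{3} C(3,i) p^i (1−p)^{3−i} with p = 0.974
C(3,2)·0.974^2·0.026^1 = 0.07400
C(3,3)·0.974^3·0.026^0 = 0.92401
Sum = 0.998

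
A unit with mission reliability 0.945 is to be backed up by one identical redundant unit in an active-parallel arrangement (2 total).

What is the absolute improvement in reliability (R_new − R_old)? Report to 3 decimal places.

0.052

R_before = 0.945
R_after = 1 − (1 − 0.945)^2 = 0.997
ΔR = 0.997 − 0.945 = 0.052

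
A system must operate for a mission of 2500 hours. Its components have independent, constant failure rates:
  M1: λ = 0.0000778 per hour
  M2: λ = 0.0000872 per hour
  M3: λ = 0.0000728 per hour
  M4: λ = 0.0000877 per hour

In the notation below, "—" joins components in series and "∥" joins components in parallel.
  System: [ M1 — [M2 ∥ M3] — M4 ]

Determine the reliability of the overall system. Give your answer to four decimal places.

0.6396

R(M1) = exp(−0.0000778 × 2500) = 0.823246
R(M2) = exp(−0.0000872 × 2500) = 0.804125
R(M3) = exp(−0.0000728 × 2500) = 0.833601
R(M4) = exp(−0.0000877 × 2500) = 0.803121
Parallel (M2 and M3): 1 − (1 − 0.804125)(1 − 0.833601) = 0.967407
Series (M1, [0.967407], and M4): 0.823246 × 0.967407 × 0.803121 = 0.6396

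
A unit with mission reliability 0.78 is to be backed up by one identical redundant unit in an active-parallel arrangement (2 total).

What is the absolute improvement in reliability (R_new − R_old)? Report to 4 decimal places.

0.1716

R_before = 0.78
R_after = 1 − (1 − 0.78)^2 = 0.9516
ΔR = 0.9516 − 0.78 = 0.1716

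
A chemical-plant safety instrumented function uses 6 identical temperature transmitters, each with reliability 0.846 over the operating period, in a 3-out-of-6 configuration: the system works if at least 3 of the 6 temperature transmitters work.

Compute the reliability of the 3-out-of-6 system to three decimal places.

0.994

R = Σ_{i=3}^{6} C(6,i) p^i (1−p)^{6−i} with p = 0.846
C(6,3)·0.846^3·0.154^3 = 0.04423
C(6,4)·0.846^4·0.154^2 = 0.18223
C(6,5)·0.846^5·0.154^1 = 0.40043
C(6,6)·0.846^6·0.154^0 = 0.36663
Sum = 0.994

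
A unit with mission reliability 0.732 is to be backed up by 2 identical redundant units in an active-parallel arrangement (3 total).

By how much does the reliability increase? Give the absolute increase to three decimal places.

R_before = 0.732
R_after = 1 − (1 − 0.732)^3 = 0.981
ΔR = 0.981 − 0.732 = 0.249

0.249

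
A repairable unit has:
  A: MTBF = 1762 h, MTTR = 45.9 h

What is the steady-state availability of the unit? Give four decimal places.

0.9746

A(A) = MTBF/(MTBF+MTTR) = 1762/(1762+45.9) = 0.9746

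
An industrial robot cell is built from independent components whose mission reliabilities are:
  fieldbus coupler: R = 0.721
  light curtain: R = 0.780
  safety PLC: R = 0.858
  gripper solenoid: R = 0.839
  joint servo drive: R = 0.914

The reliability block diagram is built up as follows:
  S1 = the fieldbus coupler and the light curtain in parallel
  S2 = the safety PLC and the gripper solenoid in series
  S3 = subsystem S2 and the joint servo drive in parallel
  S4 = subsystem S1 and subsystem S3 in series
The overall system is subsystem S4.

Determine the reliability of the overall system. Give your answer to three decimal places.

0.916

Parallel (fieldbus coupler and light curtain): 1 − (1 − 0.72100)(1 − 0.78000) = 0.93862
Series (safety PLC and gripper solenoid): 0.85800 × 0.83900 = 0.71986
Parallel ([0.71986] and joint servo drive): 1 − (1 − 0.71986)(1 − 0.91400) = 0.97591
Series ([0.93862] and [0.97591]): 0.93862 × 0.97591 = 0.916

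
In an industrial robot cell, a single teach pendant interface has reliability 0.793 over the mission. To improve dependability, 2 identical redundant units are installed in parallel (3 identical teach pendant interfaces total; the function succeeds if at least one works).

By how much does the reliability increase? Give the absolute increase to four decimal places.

R_before = 0.793
R_after = 1 − (1 − 0.793)^3 = 0.9911
ΔR = 0.9911 − 0.793 = 0.1981

0.1981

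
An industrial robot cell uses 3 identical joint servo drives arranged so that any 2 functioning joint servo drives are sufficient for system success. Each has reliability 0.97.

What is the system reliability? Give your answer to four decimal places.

R = Σ_{i=2}^{3} C(3,i) p^i (1−p)^{3−i} with p = 0.97
C(3,2)·0.97^2·0.03^1 = 0.084681
C(3,3)·0.97^3·0.03^0 = 0.912673
Sum = 0.9974

0.9974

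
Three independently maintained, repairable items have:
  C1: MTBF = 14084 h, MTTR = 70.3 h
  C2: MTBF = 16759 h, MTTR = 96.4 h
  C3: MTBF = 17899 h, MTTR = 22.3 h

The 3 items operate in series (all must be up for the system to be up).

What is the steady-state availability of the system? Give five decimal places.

0.98811

A(C1) = MTBF/(MTBF+MTTR) = 14084/(14084+70.3) = 0.995033
A(C2) = MTBF/(MTBF+MTTR) = 16759/(16759+96.4) = 0.994281
A(C3) = MTBF/(MTBF+MTTR) = 17899/(17899+22.3) = 0.998756
Series availability: 0.995033 × 0.994281 × 0.998756 = 0.98811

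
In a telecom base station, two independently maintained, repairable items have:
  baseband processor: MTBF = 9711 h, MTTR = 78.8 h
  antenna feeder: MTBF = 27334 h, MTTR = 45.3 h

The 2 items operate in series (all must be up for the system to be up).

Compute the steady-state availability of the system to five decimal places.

0.99031

A(baseband processor) = MTBF/(MTBF+MTTR) = 9711/(9711+78.8) = 0.991951
A(antenna feeder) = MTBF/(MTBF+MTTR) = 27334/(27334+45.3) = 0.998345
Series availability: 0.991951 × 0.998345 = 0.99031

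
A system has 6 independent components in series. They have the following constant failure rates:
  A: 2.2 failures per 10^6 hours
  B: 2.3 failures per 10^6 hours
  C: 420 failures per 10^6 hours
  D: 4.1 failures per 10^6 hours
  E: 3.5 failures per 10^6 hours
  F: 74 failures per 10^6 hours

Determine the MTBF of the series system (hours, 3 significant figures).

Series of exponential components: λ_sys = Σ λ_i
λ_sys = 0.0000022 + 0.0000023 + 0.00042 + 0.0000041 + 0.0000035 + 0.000074 = 5.0610e-04 /h
MTBF = 1 / λ_sys = 1980 h

1980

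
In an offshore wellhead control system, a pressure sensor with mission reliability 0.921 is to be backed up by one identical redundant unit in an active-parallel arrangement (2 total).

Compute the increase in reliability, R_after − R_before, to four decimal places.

0.0728

R_before = 0.921
R_after = 1 − (1 − 0.921)^2 = 0.9938
ΔR = 0.9938 − 0.921 = 0.0728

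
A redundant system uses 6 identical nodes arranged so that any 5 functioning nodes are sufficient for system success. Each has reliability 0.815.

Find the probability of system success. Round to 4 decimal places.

R = Σ_{i=5}^{6} C(6,i) p^i (1−p)^{6−i} with p = 0.815
C(6,5)·0.815^5·0.185^1 = 0.399127
C(6,6)·0.815^6·0.185^0 = 0.293053
Sum = 0.6922

0.6922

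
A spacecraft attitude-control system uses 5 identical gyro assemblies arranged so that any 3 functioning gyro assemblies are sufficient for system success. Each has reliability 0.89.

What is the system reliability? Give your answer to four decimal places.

0.9888

R = Σ_{i=3}^{5} C(5,i) p^i (1−p)^{5−i} with p = 0.89
C(5,3)·0.89^3·0.11^2 = 0.085301
C(5,4)·0.89^4·0.11^1 = 0.345082
C(5,5)·0.89^5·0.11^0 = 0.558406
Sum = 0.9888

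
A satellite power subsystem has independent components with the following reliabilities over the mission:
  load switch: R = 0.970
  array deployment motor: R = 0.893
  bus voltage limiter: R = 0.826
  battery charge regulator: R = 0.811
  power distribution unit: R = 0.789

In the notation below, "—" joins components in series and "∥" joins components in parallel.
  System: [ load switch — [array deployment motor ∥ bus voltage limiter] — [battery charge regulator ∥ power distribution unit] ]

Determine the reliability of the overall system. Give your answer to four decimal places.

Parallel (array deployment motor and bus voltage limiter): 1 − (1 − 0.893000)(1 − 0.826000) = 0.981382
Parallel (battery charge regulator and power distribution unit): 1 − (1 − 0.811000)(1 − 0.789000) = 0.960121
Series (load switch, [0.981382], and [0.960121]): 0.970000 × 0.981382 × 0.960121 = 0.9140

0.9140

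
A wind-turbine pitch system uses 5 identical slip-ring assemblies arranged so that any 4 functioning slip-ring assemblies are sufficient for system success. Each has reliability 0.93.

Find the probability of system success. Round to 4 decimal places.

0.9575

R = Σ_{i=4}^{5} C(5,i) p^i (1−p)^{5−i} with p = 0.93
C(5,4)·0.93^4·0.07^1 = 0.261818
C(5,5)·0.93^5·0.07^0 = 0.695688
Sum = 0.9575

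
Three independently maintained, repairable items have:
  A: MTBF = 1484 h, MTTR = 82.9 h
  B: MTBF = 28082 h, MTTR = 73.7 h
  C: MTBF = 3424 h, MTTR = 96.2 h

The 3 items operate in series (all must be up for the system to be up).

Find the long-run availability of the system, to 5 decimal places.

A(A) = MTBF/(MTBF+MTTR) = 1484/(1484+82.9) = 0.947093
A(B) = MTBF/(MTBF+MTTR) = 28082/(28082+73.7) = 0.997382
A(C) = MTBF/(MTBF+MTTR) = 3424/(3424+96.2) = 0.972672
Series availability: 0.947093 × 0.997382 × 0.972672 = 0.91880

0.91880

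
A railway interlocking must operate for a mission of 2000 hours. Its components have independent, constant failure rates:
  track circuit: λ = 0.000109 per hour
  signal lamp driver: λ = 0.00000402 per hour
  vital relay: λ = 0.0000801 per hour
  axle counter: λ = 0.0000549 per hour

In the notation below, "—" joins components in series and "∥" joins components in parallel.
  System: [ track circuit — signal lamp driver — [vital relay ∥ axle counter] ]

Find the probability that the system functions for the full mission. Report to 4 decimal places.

R(track circuit) = exp(−0.000109 × 2000) = 0.804125
R(signal lamp driver) = exp(−0.00000402 × 2000) = 0.991992
R(vital relay) = exp(−0.0000801 × 2000) = 0.851973
R(axle counter) = exp(−0.0000549 × 2000) = 0.896013
Parallel (vital relay and axle counter): 1 − (1 − 0.851973)(1 − 0.896013) = 0.984607
Series (track circuit, signal lamp driver, and [0.984607]): 0.804125 × 0.991992 × 0.984607 = 0.7854

0.7854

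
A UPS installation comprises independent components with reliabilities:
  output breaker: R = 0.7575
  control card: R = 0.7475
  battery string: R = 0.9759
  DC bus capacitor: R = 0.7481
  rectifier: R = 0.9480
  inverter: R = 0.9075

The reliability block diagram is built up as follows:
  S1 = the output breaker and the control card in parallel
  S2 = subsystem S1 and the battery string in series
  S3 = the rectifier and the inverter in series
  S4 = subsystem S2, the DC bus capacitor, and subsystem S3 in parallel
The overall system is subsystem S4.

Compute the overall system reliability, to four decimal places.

Parallel (output breaker and control card): 1 − (1 − 0.757500)(1 − 0.747500) = 0.938769
Series ([0.938769] and battery string): 0.938769 × 0.975900 = 0.916145
Series (rectifier and inverter): 0.948000 × 0.907500 = 0.860310
Parallel ([0.916145], DC bus capacitor, and [0.860310]): 1 − (1 − 0.916145)(1 − 0.748100)(1 − 0.860310) = 0.9970

0.9970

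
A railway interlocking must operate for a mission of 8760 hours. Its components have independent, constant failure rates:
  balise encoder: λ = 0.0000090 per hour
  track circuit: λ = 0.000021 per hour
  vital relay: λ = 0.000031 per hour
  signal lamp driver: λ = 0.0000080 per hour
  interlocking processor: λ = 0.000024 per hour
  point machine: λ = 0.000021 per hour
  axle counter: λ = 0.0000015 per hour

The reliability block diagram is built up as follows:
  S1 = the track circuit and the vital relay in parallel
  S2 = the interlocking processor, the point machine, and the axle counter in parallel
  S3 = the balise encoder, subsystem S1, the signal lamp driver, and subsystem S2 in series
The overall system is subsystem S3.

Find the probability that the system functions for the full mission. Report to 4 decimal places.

R(balise encoder) = exp(−0.0000090 × 8760) = 0.924188
R(track circuit) = exp(−0.000021 × 8760) = 0.831969
R(vital relay) = exp(−0.000031 × 8760) = 0.762190
R(signal lamp driver) = exp(−0.0000080 × 8760) = 0.932319
R(interlocking processor) = exp(−0.000024 × 8760) = 0.810390
R(point machine) = exp(−0.000021 × 8760) = 0.831969
R(axle counter) = exp(−0.0000015 × 8760) = 0.986946
Parallel (track circuit and vital relay): 1 − (1 − 0.831969)(1 − 0.762190) = 0.960041
Parallel (interlocking processor, point machine, and axle counter): 1 − (1 − 0.810390)(1 − 0.831969)(1 − 0.986946) = 0.999584
Series (balise encoder, [0.960041], signal lamp driver, and [0.999584]): 0.924188 × 0.960041 × 0.932319 × 0.999584 = 0.8269

0.8269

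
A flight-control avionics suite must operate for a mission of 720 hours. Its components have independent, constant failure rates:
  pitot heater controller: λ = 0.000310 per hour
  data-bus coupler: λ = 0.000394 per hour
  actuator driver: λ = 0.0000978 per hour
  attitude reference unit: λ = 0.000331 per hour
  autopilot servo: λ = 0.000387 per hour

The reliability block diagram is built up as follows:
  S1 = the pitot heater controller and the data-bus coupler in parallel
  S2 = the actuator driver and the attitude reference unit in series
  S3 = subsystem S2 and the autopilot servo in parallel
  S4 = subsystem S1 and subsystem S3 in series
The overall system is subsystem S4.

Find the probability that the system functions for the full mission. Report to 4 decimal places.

R(pitot heater controller) = exp(−0.000310 × 720) = 0.799955
R(data-bus coupler) = exp(−0.000394 × 720) = 0.753008
R(actuator driver) = exp(−0.0000978 × 720) = 0.932006
R(attitude reference unit) = exp(−0.000331 × 720) = 0.787951
R(autopilot servo) = exp(−0.000387 × 720) = 0.756812
Parallel (pitot heater controller and data-bus coupler): 1 − (1 − 0.799955)(1 − 0.753008) = 0.950590
Series (actuator driver and attitude reference unit): 0.932006 × 0.787951 = 0.734375
Parallel ([0.734375] and autopilot servo): 1 − (1 − 0.734375)(1 − 0.756812) = 0.935403
Series ([0.950590] and [0.935403]): 0.950590 × 0.935403 = 0.8892

0.8892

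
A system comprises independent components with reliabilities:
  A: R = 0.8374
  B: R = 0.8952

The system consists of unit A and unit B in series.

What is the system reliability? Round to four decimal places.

Series (A and B): 0.837400 × 0.895200 = 0.7496

0.7496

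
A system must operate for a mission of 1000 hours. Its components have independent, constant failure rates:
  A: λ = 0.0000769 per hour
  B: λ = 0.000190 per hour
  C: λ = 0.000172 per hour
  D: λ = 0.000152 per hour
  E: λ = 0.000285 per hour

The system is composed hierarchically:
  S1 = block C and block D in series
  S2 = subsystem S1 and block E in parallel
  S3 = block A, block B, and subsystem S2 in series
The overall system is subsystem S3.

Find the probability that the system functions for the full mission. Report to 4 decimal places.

0.7132

R(A) = exp(−0.0000769 × 1000) = 0.925982
R(B) = exp(−0.000190 × 1000) = 0.826959
R(C) = exp(−0.000172 × 1000) = 0.841979
R(D) = exp(−0.000152 × 1000) = 0.858988
R(E) = exp(−0.000285 × 1000) = 0.752014
Series (C and D): 0.841979 × 0.858988 = 0.723250
Parallel ([0.723250] and E): 1 − (1 − 0.723250)(1 − 0.752014) = 0.931370
Series (A, B, and [0.931370]): 0.925982 × 0.826959 × 0.931370 = 0.7132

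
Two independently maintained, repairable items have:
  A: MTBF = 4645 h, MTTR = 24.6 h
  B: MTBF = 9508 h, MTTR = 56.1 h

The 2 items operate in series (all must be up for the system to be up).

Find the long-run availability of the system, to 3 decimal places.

A(A) = MTBF/(MTBF+MTTR) = 4645/(4645+24.6) = 0.994732
A(B) = MTBF/(MTBF+MTTR) = 9508/(9508+56.1) = 0.994134
Series availability: 0.994732 × 0.994134 = 0.989

0.989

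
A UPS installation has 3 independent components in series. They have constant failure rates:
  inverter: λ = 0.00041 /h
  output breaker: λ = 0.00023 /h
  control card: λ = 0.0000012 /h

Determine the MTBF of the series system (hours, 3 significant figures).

1560

Series of exponential components: λ_sys = Σ λ_i
λ_sys = 0.00041 + 0.00023 + 0.0000012 = 6.4120e-04 /h
MTBF = 1 / λ_sys = 1560 h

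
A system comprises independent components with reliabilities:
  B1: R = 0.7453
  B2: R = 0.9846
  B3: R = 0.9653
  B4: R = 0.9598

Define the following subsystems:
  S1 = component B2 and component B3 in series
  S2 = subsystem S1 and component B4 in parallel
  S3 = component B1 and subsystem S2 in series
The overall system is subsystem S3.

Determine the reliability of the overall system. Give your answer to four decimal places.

Series (B2 and B3): 0.984600 × 0.965300 = 0.950434
Parallel ([0.950434] and B4): 1 − (1 − 0.950434)(1 − 0.959800) = 0.998007
Series (B1 and [0.998007]): 0.745300 × 0.998007 = 0.7438

0.7438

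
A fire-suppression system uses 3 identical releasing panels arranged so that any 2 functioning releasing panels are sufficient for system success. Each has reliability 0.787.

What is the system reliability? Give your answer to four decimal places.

R = Σ_{i=2}^{3} C(3,i) p^i (1−p)^{3−i} with p = 0.787
C(3,2)·0.787^2·0.213^1 = 0.395777
C(3,3)·0.787^3·0.213^0 = 0.487443
Sum = 0.8832

0.8832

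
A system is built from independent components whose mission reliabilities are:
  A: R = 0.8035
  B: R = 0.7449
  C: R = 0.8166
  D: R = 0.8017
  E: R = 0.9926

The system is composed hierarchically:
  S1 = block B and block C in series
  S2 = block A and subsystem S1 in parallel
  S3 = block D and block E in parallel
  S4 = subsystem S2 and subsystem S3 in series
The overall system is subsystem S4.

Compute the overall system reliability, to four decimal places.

Series (B and C): 0.744900 × 0.816600 = 0.608285
Parallel (A and [0.608285]): 1 − (1 − 0.803500)(1 − 0.608285) = 0.923028
Parallel (D and E): 1 − (1 − 0.801700)(1 − 0.992600) = 0.998533
Series ([0.923028] and [0.998533]): 0.923028 × 0.998533 = 0.9217

0.9217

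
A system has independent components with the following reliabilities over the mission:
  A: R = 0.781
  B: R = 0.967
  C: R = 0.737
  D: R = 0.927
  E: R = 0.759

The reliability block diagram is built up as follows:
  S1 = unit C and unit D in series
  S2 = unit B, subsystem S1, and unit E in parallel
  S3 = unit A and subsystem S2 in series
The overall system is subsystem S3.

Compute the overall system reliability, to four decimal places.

Series (C and D): 0.737000 × 0.927000 = 0.683199
Parallel (B, [0.683199], and E): 1 − (1 − 0.967000)(1 − 0.683199)(1 − 0.759000) = 0.997480
Series (A and [0.997480]): 0.781000 × 0.997480 = 0.7790

0.7790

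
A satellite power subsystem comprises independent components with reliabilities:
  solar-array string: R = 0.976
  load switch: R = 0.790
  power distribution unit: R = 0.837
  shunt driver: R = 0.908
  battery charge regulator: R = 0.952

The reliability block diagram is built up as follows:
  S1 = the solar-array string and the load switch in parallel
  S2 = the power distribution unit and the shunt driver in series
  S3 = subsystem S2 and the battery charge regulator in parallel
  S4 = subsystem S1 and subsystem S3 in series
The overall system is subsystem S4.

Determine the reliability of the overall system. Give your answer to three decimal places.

Parallel (solar-array string and load switch): 1 − (1 − 0.97600)(1 − 0.79000) = 0.99496
Series (power distribution unit and shunt driver): 0.83700 × 0.90800 = 0.76000
Parallel ([0.76000] and battery charge regulator): 1 − (1 − 0.76000)(1 − 0.95200) = 0.98848
Series ([0.99496] and [0.98848]): 0.99496 × 0.98848 = 0.983

0.983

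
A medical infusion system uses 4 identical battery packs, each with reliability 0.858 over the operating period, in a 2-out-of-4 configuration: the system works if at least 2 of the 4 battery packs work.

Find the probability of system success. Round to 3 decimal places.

R = Σ_{i=2}^{4} C(4,i) p^i (1−p)^{4−i} with p = 0.858
C(4,2)·0.858^2·0.142^2 = 0.08906
C(4,3)·0.858^3·0.142^1 = 0.35877
C(4,4)·0.858^4·0.142^0 = 0.54194
Sum = 0.990

0.990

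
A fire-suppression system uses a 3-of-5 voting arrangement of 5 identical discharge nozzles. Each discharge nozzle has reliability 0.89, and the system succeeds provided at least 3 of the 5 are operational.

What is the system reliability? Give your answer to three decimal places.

0.989

R = Σ_{i=3}^{5} C(5,i) p^i (1−p)^{5−i} with p = 0.89
C(5,3)·0.89^3·0.11^2 = 0.08530
C(5,4)·0.89^4·0.11^1 = 0.34508
C(5,5)·0.89^5·0.11^0 = 0.55841
Sum = 0.989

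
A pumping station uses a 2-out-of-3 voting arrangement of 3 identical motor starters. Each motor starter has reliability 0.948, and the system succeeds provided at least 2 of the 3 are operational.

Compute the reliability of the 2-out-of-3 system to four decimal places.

0.9922

R = Σ_{i=2}^{3} C(3,i) p^i (1−p)^{3−i} with p = 0.948
C(3,2)·0.948^2·0.052^1 = 0.140198
C(3,3)·0.948^3·0.052^0 = 0.851971
Sum = 0.9922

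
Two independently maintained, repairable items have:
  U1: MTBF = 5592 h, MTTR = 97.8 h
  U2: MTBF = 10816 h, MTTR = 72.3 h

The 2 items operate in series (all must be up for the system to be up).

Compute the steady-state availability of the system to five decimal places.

0.97629

A(U1) = MTBF/(MTBF+MTTR) = 5592/(5592+97.8) = 0.982811
A(U2) = MTBF/(MTBF+MTTR) = 10816/(10816+72.3) = 0.993360
Series availability: 0.982811 × 0.993360 = 0.97629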